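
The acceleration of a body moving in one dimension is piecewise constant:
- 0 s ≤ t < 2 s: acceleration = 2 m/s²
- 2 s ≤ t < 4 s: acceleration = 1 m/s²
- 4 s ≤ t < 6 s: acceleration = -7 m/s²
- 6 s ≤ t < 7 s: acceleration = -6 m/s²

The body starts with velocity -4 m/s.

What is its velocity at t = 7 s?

Δv equals the area under the a-t graph; then v = v₀ + Δv.
0–2 s: 2 × 2 = 4 m/s
2–4 s: 1 × 2 = 2 m/s
4–6 s: -7 × 2 = -14 m/s
6–7 s: -6 × 1 = -6 m/s
Δv = -14 m/s, so v(7) = -4 + (-14) = -18 m/s.

-18 m/s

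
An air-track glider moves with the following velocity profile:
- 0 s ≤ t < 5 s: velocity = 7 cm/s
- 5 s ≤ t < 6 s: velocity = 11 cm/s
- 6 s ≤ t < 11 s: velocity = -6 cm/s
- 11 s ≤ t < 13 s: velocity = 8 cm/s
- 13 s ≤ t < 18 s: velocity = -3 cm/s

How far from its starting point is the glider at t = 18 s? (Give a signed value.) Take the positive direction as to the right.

Displacement is the signed area under the v-t curve.
0–5 s: 7 × 5 = 35 cm
5–6 s: 11 × 1 = 11 cm
6–11 s: -6 × 5 = -30 cm
11–13 s: 8 × 2 = 16 cm
13–18 s: -3 × 5 = -15 cm
Net displacement = 17 cm

17 cm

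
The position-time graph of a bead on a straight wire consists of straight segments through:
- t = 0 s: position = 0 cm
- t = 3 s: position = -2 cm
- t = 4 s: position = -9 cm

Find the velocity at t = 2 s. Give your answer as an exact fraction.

Velocity is the slope of the x-t graph on 0–3 s: (-2 − 0)/(3 − 0) = -2/3 cm/s.

-2/3 cm/s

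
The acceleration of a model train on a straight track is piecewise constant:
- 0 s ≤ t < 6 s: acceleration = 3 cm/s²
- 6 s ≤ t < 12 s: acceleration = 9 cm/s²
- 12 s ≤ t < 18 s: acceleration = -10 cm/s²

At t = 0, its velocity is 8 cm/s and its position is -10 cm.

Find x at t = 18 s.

On each constant-a segment, Δv = aΔt and Δx = v₀Δt + ½aΔt²; chain segment to segment.
0–6 s: v starts 8 cm/s; Δx = 8·6 + ½·3·6² = 102 cm; v ends 26 cm/s.
6–12 s: v starts 26 cm/s; Δx = 26·6 + ½·9·6² = 318 cm; v ends 80 cm/s.
12–18 s: v starts 80 cm/s; Δx = 80·6 + ½·-10·6² = 300 cm; v ends 20 cm/s.
x(18) = -10 + Σ Δx = 710 cm.

710 cm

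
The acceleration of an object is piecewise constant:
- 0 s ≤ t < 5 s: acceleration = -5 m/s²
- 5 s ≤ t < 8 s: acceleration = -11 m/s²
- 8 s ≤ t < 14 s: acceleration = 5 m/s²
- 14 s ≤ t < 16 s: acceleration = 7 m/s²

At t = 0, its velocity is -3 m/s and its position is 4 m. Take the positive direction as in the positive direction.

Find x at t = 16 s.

On each constant-a segment, Δv = aΔt and Δx = v₀Δt + ½aΔt²; chain segment to segment.
0–5 s: v starts -3 m/s; Δx = -3·5 + ½·-5·5² = -77.5 m; v ends -28 m/s.
5–8 s: v starts -28 m/s; Δx = -28·3 + ½·-11·3² = -133.5 m; v ends -61 m/s.
8–14 s: v starts -61 m/s; Δx = -61·6 + ½·5·6² = -276 m; v ends -31 m/s.
14–16 s: v starts -31 m/s; Δx = -31·2 + ½·7·2² = -48 m; v ends -17 m/s.
x(16) = 4 + Σ Δx = -531 m.

-531 m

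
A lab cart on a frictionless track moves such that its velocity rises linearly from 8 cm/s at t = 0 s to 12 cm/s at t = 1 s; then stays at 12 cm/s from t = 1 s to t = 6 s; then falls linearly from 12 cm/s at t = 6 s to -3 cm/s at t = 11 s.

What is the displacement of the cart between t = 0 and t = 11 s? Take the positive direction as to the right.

92.5 cm

Net displacement equals the area under the velocity-time graph (areas below the axis count negative).
0–1 s: ½(8 + 12)(1) = 10 cm
1–6 s: 12 × 5 = 60 cm
6–11 s: ½(12 + -3)(5) = 22.5 cm
Net displacement = 92.5 cm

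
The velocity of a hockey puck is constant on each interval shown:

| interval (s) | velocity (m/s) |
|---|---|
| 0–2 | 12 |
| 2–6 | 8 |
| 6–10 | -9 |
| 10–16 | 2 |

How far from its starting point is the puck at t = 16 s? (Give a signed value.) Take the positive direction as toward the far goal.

32 m

Displacement is the signed area under the v-t curve.
0–2 s: 12 × 2 = 24 m
2–6 s: 8 × 4 = 32 m
6–10 s: -9 × 4 = -36 m
10–16 s: 2 × 6 = 12 m
Net displacement = 32 m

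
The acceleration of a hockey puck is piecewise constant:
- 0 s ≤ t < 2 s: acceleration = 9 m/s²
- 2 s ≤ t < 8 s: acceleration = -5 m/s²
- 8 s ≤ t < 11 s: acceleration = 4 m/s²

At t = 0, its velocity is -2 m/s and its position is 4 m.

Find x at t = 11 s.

0 m

On each constant-a segment, Δv = aΔt and Δx = v₀Δt + ½aΔt²; chain segment to segment.
0–2 s: v starts -2 m/s; Δx = -2·2 + ½·9·2² = 14 m; v ends 16 m/s.
2–8 s: v starts 16 m/s; Δx = 16·6 + ½·-5·6² = 6 m; v ends -14 m/s.
8–11 s: v starts -14 m/s; Δx = -14·3 + ½·4·3² = -24 m; v ends -2 m/s.
x(11) = 4 + Σ Δx = 0 m.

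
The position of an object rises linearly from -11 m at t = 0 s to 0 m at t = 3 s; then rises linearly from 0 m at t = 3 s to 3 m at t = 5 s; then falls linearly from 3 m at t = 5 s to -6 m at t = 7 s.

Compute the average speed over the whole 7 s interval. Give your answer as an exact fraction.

Average speed = (total path length)/(elapsed time); on a piecewise-linear x-t graph the path length is Σ|Δx|.
0–3 s: |Δx| = |0 − -11| = 11 m
3–5 s: |Δx| = |3 − 0| = 3 m
5–7 s: |Δx| = |-6 − 3| = 9 m
Total path = 23 m; average speed = 23/7 = 23/7 m/s.

23/7 m/s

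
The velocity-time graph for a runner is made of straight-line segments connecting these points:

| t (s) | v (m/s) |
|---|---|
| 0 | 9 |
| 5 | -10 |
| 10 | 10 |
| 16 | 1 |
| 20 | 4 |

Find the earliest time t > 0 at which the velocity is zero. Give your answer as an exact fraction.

t = 45/19 s

v changes sign on 0–5 s (from 9 to -10); the graph is linear there, so v = 0 at t = 0 + (-9)·(5 − 0)/(-10 − 9) = 45/19 s.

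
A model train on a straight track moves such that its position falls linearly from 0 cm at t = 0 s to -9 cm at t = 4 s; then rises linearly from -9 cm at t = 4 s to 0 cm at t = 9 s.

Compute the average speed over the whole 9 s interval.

2 cm/s

Average speed = (total path length)/(elapsed time); on a piecewise-linear x-t graph the path length is Σ|Δx|.
0–4 s: |Δx| = |-9 − 0| = 9 cm
4–9 s: |Δx| = |0 − -9| = 9 cm
Total path = 18 cm; average speed = 18/9 = 2 cm/s.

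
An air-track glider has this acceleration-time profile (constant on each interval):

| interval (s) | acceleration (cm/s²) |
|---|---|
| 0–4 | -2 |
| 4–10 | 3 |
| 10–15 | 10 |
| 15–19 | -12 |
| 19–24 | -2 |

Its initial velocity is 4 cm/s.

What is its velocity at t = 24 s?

6 cm/s

Δv equals the area under the a-t graph; then v = v₀ + Δv.
0–4 s: -2 × 4 = -8 cm/s
4–10 s: 3 × 6 = 18 cm/s
10–15 s: 10 × 5 = 50 cm/s
15–19 s: -12 × 4 = -48 cm/s
19–24 s: -2 × 5 = -10 cm/s
Δv = 2 cm/s, so v(24) = 4 + (2) = 6 cm/s.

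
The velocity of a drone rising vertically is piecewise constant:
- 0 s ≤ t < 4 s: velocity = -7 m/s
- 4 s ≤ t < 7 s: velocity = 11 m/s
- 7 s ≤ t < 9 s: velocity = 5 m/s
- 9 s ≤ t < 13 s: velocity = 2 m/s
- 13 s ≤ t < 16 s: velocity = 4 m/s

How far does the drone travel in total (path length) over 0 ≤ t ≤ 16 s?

Distance (not displacement) is the total path length: add the absolute areas under v-t.
0–4 s: |-7| × 4 = 28 m
4–7 s: |11| × 3 = 33 m
7–9 s: |5| × 2 = 10 m
9–13 s: |2| × 4 = 8 m
13–16 s: |4| × 3 = 12 m
Total distance = 91 m

91 m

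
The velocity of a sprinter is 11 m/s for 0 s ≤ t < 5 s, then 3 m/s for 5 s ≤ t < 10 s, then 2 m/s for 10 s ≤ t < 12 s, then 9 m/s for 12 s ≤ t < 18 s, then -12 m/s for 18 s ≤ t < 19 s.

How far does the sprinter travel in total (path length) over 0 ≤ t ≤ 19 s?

140 m

Distance (not displacement) is the total path length: add the absolute areas under v-t.
0–5 s: |11| × 5 = 55 m
5–10 s: |3| × 5 = 15 m
10–12 s: |2| × 2 = 4 m
12–18 s: |9| × 6 = 54 m
18–19 s: |-12| × 1 = 12 m
Total distance = 140 m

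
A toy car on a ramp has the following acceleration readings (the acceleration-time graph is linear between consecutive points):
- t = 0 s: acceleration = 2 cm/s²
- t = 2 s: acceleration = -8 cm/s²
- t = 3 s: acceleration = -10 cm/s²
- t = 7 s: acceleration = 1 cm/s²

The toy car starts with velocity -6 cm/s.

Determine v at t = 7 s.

-39 cm/s

Δv equals the area under the a-t graph; then v = v₀ + Δv.
0–2 s: ½(2 + -8)(2) = -6 cm/s
2–3 s: ½(-8 + -10)(1) = -9 cm/s
3–7 s: ½(-10 + 1)(4) = -18 cm/s
Δv = -33 cm/s, so v(7) = -6 + (-33) = -39 cm/s.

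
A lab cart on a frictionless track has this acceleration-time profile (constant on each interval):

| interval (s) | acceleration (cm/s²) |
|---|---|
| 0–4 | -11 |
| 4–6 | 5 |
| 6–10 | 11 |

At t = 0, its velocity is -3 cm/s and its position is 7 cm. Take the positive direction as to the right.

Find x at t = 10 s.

-237 cm

On each constant-a segment, Δv = aΔt and Δx = v₀Δt + ½aΔt²; chain segment to segment.
0–4 s: v starts -3 cm/s; Δx = -3·4 + ½·-11·4² = -100 cm; v ends -47 cm/s.
4–6 s: v starts -47 cm/s; Δx = -47·2 + ½·5·2² = -84 cm; v ends -37 cm/s.
6–10 s: v starts -37 cm/s; Δx = -37·4 + ½·11·4² = -60 cm; v ends 7 cm/s.
x(10) = 7 + Σ Δx = -237 cm.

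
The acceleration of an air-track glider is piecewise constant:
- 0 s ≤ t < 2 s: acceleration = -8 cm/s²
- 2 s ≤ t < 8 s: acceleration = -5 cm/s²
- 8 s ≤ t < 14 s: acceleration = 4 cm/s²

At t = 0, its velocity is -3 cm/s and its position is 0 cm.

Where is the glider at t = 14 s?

On each constant-a segment, Δv = aΔt and Δx = v₀Δt + ½aΔt²; chain segment to segment.
0–2 s: v starts -3 cm/s; Δx = -3·2 + ½·-8·2² = -22 cm; v ends -19 cm/s.
2–8 s: v starts -19 cm/s; Δx = -19·6 + ½·-5·6² = -204 cm; v ends -49 cm/s.
8–14 s: v starts -49 cm/s; Δx = -49·6 + ½·4·6² = -222 cm; v ends -25 cm/s.
x(14) = 0 + Σ Δx = -448 cm.

-448 cm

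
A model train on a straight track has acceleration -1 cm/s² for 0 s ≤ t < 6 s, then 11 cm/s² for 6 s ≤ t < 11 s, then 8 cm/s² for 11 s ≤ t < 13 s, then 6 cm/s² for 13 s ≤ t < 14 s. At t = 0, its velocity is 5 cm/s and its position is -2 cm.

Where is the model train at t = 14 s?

On each constant-a segment, Δv = aΔt and Δx = v₀Δt + ½aΔt²; chain segment to segment.
0–6 s: v starts 5 cm/s; Δx = 5·6 + ½·-1·6² = 12 cm; v ends -1 cm/s.
6–11 s: v starts -1 cm/s; Δx = -1·5 + ½·11·5² = 132.5 cm; v ends 54 cm/s.
11–13 s: v starts 54 cm/s; Δx = 54·2 + ½·8·2² = 124 cm; v ends 70 cm/s.
13–14 s: v starts 70 cm/s; Δx = 70·1 + ½·6·1² = 73 cm; v ends 76 cm/s.
x(14) = -2 + Σ Δx = 339.5 cm.

339.5 cm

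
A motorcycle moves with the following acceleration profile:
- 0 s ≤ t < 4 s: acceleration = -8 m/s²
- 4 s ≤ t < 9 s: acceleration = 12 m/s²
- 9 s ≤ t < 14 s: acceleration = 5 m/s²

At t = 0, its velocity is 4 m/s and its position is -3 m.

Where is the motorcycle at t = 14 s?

On each constant-a segment, Δv = aΔt and Δx = v₀Δt + ½aΔt²; chain segment to segment.
0–4 s: v starts 4 m/s; Δx = 4·4 + ½·-8·4² = -48 m; v ends -28 m/s.
4–9 s: v starts -28 m/s; Δx = -28·5 + ½·12·5² = 10 m; v ends 32 m/s.
9–14 s: v starts 32 m/s; Δx = 32·5 + ½·5·5² = 222.5 m; v ends 57 m/s.
x(14) = -3 + Σ Δx = 181.5 m.

181.5 m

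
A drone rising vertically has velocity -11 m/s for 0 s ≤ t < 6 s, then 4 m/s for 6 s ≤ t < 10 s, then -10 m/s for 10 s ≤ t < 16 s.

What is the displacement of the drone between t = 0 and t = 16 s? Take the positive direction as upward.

Net displacement equals the area under the velocity-time graph (areas below the axis count negative).
0–6 s: -11 × 6 = -66 m
6–10 s: 4 × 4 = 16 m
10–16 s: -10 × 6 = -60 m
Net displacement = -110 m

-110 m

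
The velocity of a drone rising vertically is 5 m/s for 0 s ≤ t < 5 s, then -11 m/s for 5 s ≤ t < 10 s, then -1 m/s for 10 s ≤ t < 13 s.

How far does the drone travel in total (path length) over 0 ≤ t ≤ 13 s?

Total distance travelled is ∫|v| dt — sum the magnitudes of each area piece.
0–5 s: |5| × 5 = 25 m
5–10 s: |-11| × 5 = 55 m
10–13 s: |-1| × 3 = 3 m
Total distance = 83 m

83 m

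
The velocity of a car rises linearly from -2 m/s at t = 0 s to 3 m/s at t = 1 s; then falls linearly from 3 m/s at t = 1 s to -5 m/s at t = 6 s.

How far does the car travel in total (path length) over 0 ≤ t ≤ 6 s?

11.925 m

Total distance travelled is ∫|v| dt — sum the magnitudes of each area piece.
0–1 s: v = 0 at t = 0.4 s; triangle areas 0.4 + 0.9 = 1.3 m
1–6 s: v = 0 at t = 2.875 s; triangle areas 2.8125 + 7.8125 = 10.625 m
Total distance = 11.925 m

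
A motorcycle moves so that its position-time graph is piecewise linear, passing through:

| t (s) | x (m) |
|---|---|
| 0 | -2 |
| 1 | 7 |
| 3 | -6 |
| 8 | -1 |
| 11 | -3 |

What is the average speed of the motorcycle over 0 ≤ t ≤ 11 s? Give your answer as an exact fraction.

29/11 m/s

Average speed = (total path length)/(elapsed time); on a piecewise-linear x-t graph the path length is Σ|Δx|.
0–1 s: |Δx| = |7 − -2| = 9 m
1–3 s: |Δx| = |-6 − 7| = 13 m
3–8 s: |Δx| = |-1 − -6| = 5 m
8–11 s: |Δx| = |-3 − -1| = 2 m
Total path = 29 m; average speed = 29/11 = 29/11 m/s.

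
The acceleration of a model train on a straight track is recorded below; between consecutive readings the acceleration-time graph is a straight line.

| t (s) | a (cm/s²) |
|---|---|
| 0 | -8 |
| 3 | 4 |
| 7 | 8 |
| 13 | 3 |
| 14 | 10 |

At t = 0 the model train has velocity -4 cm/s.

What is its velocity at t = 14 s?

53.5 cm/s

Δv equals the area under the a-t graph; then v = v₀ + Δv.
0–3 s: ½(-8 + 4)(3) = -6 cm/s
3–7 s: ½(4 + 8)(4) = 24 cm/s
7–13 s: ½(8 + 3)(6) = 33 cm/s
13–14 s: ½(3 + 10)(1) = 6.5 cm/s
Δv = 57.5 cm/s, so v(14) = -4 + (57.5) = 53.5 cm/s.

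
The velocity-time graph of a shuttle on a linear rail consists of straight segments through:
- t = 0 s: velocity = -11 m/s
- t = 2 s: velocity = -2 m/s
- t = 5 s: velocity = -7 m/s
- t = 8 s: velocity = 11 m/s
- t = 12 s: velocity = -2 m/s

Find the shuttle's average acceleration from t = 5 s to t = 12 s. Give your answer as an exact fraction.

Average acceleration = Δv/Δt = (-2 − -7)/(12 − 5) = 5/7 m/s².

5/7 m/s²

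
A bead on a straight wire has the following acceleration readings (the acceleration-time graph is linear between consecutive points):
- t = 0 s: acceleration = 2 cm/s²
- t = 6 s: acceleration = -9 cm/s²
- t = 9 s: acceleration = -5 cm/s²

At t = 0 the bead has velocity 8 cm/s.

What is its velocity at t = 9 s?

Δv equals the area under the a-t graph; then v = v₀ + Δv.
0–6 s: ½(2 + -9)(6) = -21 cm/s
6–9 s: ½(-9 + -5)(3) = -21 cm/s
Δv = -42 cm/s, so v(9) = 8 + (-42) = -34 cm/s.

-34 cm/s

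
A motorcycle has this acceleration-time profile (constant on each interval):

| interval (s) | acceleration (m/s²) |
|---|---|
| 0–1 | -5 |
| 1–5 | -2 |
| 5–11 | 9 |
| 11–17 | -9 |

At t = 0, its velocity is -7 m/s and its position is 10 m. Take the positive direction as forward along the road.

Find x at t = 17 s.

On each constant-a segment, Δv = aΔt and Δx = v₀Δt + ½aΔt²; chain segment to segment.
0–1 s: v starts -7 m/s; Δx = -7·1 + ½·-5·1² = -9.5 m; v ends -12 m/s.
1–5 s: v starts -12 m/s; Δx = -12·4 + ½·-2·4² = -64 m; v ends -20 m/s.
5–11 s: v starts -20 m/s; Δx = -20·6 + ½·9·6² = 42 m; v ends 34 m/s.
11–17 s: v starts 34 m/s; Δx = 34·6 + ½·-9·6² = 42 m; v ends -20 m/s.
x(17) = 10 + Σ Δx = 20.5 m.

20.5 m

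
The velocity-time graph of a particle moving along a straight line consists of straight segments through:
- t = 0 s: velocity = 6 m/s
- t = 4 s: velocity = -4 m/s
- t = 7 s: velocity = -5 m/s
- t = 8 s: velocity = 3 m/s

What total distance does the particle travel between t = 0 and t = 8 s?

26.025 m

Total distance travelled is ∫|v| dt — sum the magnitudes of each area piece.
0–4 s: v = 0 at t = 2.4 s; triangle areas 7.2 + 3.2 = 10.4 m
4–7 s: |½(-4 + -5)(3)| = 13.5 m
7–8 s: v = 0 at t = 7.625 s; triangle areas 1.5625 + 0.5625 = 2.125 m
Total distance = 26.025 m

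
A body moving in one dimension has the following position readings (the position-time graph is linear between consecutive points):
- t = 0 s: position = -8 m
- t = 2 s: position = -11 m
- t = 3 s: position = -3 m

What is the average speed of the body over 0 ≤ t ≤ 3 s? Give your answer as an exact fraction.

Average speed = (total path length)/(elapsed time); on a piecewise-linear x-t graph the path length is Σ|Δx|.
0–2 s: |Δx| = |-11 − -8| = 3 m
2–3 s: |Δx| = |-3 − -11| = 8 m
Total path = 11 m; average speed = 11/3 = 11/3 m/s.

11/3 m/s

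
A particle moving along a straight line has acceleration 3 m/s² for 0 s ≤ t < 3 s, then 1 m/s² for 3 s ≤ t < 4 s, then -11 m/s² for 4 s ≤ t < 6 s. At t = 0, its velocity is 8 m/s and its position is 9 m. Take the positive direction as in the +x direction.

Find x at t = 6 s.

On each constant-a segment, Δv = aΔt and Δx = v₀Δt + ½aΔt²; chain segment to segment.
0–3 s: v starts 8 m/s; Δx = 8·3 + ½·3·3² = 37.5 m; v ends 17 m/s.
3–4 s: v starts 17 m/s; Δx = 17·1 + ½·1·1² = 17.5 m; v ends 18 m/s.
4–6 s: v starts 18 m/s; Δx = 18·2 + ½·-11·2² = 14 m; v ends -4 m/s.
x(6) = 9 + Σ Δx = 78 m.

78 m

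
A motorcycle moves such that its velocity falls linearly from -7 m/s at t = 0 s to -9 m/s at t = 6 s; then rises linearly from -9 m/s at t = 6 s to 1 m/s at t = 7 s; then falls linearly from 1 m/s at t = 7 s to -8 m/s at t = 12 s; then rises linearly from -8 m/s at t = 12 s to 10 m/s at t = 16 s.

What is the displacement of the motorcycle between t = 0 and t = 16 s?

Net displacement equals the area under the velocity-time graph (areas below the axis count negative).
0–6 s: ½(-7 + -9)(6) = -48 m
6–7 s: ½(-9 + 1)(1) = -4 m
7–12 s: ½(1 + -8)(5) = -17.5 m
12–16 s: ½(-8 + 10)(4) = 4 m
Net displacement = -65.5 m

-65.5 m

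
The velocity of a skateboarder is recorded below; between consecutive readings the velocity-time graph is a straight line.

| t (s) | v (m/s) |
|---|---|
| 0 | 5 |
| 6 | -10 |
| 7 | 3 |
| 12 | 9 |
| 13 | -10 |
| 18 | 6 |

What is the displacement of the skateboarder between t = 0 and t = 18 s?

Net displacement equals the area under the velocity-time graph (areas below the axis count negative).
0–6 s: ½(5 + -10)(6) = -15 m
6–7 s: ½(-10 + 3)(1) = -3.5 m
7–12 s: ½(3 + 9)(5) = 30 m
12–13 s: ½(9 + -10)(1) = -0.5 m
13–18 s: ½(-10 + 6)(5) = -10 m
Net displacement = 1 m

1 m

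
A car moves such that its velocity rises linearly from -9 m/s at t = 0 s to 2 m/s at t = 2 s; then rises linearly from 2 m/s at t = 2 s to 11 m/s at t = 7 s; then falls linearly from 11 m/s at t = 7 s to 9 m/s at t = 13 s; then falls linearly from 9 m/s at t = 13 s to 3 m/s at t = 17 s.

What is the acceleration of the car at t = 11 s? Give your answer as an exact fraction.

-1/3 m/s²

Acceleration is the slope of the v-t graph on 7–13 s: (9 − 11)/(13 − 7) = -1/3 m/s².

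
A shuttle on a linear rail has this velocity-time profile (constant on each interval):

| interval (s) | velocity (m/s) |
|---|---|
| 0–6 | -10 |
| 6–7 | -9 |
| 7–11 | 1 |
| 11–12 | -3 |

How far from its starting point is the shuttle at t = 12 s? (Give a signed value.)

Displacement is the signed area under the v-t curve.
0–6 s: -10 × 6 = -60 m
6–7 s: -9 × 1 = -9 m
7–11 s: 1 × 4 = 4 m
11–12 s: -3 × 1 = -3 m
Net displacement = -68 m

-68 m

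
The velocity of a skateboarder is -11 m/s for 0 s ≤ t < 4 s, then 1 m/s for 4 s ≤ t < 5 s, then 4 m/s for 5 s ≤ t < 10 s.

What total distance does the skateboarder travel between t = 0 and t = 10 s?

Total distance travelled is ∫|v| dt — sum the magnitudes of each area piece.
0–4 s: |-11| × 4 = 44 m
4–5 s: |1| × 1 = 1 m
5–10 s: |4| × 5 = 20 m
Total distance = 65 m

65 m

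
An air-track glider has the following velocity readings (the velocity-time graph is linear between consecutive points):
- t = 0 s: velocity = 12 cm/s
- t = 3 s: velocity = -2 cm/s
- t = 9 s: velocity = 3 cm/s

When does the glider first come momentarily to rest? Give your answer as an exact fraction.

t = 18/7 s

v changes sign on 0–3 s (from 12 to -2); the graph is linear there, so v = 0 at t = 0 + (-12)·(3 − 0)/(-2 − 12) = 18/7 s.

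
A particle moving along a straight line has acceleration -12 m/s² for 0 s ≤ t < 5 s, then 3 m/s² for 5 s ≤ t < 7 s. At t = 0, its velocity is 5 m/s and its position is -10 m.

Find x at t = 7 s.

-239 m

On each constant-a segment, Δv = aΔt and Δx = v₀Δt + ½aΔt²; chain segment to segment.
0–5 s: v starts 5 m/s; Δx = 5·5 + ½·-12·5² = -125 m; v ends -55 m/s.
5–7 s: v starts -55 m/s; Δx = -55·2 + ½·3·2² = -104 m; v ends -49 m/s.
x(7) = -10 + Σ Δx = -239 m.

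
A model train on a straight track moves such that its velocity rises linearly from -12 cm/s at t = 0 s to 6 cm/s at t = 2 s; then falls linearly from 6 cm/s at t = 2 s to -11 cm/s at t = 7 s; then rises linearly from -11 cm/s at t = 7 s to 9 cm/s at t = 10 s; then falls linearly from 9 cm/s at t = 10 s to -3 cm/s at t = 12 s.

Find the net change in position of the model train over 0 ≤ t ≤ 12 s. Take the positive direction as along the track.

-15.5 cm

Net displacement equals the area under the velocity-time graph (areas below the axis count negative).
0–2 s: ½(-12 + 6)(2) = -6 cm
2–7 s: ½(6 + -11)(5) = -12.5 cm
7–10 s: ½(-11 + 9)(3) = -3 cm
10–12 s: ½(9 + -3)(2) = 6 cm
Net displacement = -15.5 cm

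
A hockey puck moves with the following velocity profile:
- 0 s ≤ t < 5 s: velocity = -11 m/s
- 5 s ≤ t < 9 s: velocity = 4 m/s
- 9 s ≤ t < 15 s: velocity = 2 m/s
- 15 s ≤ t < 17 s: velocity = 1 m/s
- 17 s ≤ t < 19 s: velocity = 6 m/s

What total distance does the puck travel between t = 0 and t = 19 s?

Total distance travelled is ∫|v| dt — sum the magnitudes of each area piece.
0–5 s: |-11| × 5 = 55 m
5–9 s: |4| × 4 = 16 m
9–15 s: |2| × 6 = 12 m
15–17 s: |1| × 2 = 2 m
17–19 s: |6| × 2 = 12 m
Total distance = 97 m

97 m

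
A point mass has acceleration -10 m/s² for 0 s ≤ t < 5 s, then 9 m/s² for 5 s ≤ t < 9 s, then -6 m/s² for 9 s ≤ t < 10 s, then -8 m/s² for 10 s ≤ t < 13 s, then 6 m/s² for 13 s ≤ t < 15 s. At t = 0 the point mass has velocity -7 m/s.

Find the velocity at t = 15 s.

-39 m/s

Δv equals the area under the a-t graph; then v = v₀ + Δv.
0–5 s: -10 × 5 = -50 m/s
5–9 s: 9 × 4 = 36 m/s
9–10 s: -6 × 1 = -6 m/s
10–13 s: -8 × 3 = -24 m/s
13–15 s: 6 × 2 = 12 m/s
Δv = -32 m/s, so v(15) = -7 + (-32) = -39 m/s.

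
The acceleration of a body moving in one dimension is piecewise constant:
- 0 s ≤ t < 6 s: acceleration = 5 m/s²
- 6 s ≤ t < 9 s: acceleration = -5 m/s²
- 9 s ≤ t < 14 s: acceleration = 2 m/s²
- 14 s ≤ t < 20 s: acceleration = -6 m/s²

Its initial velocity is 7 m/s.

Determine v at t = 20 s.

Δv equals the area under the a-t graph; then v = v₀ + Δv.
0–6 s: 5 × 6 = 30 m/s
6–9 s: -5 × 3 = -15 m/s
9–14 s: 2 × 5 = 10 m/s
14–20 s: -6 × 6 = -36 m/s
Δv = -11 m/s, so v(20) = 7 + (-11) = -4 m/s.

-4 m/s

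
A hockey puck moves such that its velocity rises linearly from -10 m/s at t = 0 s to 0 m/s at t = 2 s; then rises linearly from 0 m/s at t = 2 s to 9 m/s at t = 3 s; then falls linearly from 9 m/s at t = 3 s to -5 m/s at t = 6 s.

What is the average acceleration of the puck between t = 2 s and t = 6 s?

Average acceleration = Δv/Δt = (-5 − 0)/(6 − 2) = -1.25 m/s².

-1.25 m/s²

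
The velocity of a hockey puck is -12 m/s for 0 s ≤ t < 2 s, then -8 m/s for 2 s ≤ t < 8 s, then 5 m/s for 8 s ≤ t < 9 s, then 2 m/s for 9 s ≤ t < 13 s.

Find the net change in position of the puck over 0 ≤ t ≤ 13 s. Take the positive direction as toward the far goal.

-59 m

Net displacement equals the area under the velocity-time graph (areas below the axis count negative).
0–2 s: -12 × 2 = -24 m
2–8 s: -8 × 6 = -48 m
8–9 s: 5 × 1 = 5 m
9–13 s: 2 × 4 = 8 m
Net displacement = -59 m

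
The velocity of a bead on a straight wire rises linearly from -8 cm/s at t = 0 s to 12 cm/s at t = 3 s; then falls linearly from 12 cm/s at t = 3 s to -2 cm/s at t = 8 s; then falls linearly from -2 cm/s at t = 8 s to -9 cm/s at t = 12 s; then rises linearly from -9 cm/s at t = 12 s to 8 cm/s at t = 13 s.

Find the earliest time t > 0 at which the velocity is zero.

v changes sign on 0–3 s (from -8 to 12); the graph is linear there, so v = 0 at t = 0 + (8)·(3 − 0)/(12 − -8) = 1.2 s.

t = 1.2 s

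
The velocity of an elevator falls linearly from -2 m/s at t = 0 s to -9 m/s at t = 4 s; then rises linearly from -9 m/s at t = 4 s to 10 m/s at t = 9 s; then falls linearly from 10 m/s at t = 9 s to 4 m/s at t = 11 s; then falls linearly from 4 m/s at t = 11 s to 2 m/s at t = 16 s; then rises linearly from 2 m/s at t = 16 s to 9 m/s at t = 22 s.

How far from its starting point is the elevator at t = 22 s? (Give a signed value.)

Displacement is the signed area under the v-t curve.
0–4 s: ½(-2 + -9)(4) = -22 m
4–9 s: ½(-9 + 10)(5) = 2.5 m
9–11 s: ½(10 + 4)(2) = 14 m
11–16 s: ½(4 + 2)(5) = 15 m
16–22 s: ½(2 + 9)(6) = 33 m
Net displacement = 42.5 m

42.5 m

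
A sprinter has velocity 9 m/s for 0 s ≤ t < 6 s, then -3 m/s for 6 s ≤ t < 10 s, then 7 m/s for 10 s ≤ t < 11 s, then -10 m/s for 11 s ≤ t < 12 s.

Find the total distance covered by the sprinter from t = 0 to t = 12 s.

Distance (not displacement) is the total path length: add the absolute areas under v-t.
0–6 s: |9| × 6 = 54 m
6–10 s: |-3| × 4 = 12 m
10–11 s: |7| × 1 = 7 m
11–12 s: |-10| × 1 = 10 m
Total distance = 83 m

83 m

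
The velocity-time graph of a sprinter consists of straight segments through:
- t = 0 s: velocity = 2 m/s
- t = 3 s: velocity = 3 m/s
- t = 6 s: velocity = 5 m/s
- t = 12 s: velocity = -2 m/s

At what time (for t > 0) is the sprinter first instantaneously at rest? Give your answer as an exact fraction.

t = 72/7 s

v changes sign on 6–12 s (from 5 to -2); the graph is linear there, so v = 0 at t = 6 + (-5)·(12 − 6)/(-2 − 5) = 72/7 s.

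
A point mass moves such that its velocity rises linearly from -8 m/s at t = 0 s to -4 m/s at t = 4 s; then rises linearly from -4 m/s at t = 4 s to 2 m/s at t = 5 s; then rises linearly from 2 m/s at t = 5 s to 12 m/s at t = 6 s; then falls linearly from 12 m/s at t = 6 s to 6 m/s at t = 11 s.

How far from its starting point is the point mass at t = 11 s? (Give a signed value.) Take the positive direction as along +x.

27 m

Net displacement equals the area under the velocity-time graph (areas below the axis count negative).
0–4 s: ½(-8 + -4)(4) = -24 m
4–5 s: ½(-4 + 2)(1) = -1 m
5–6 s: ½(2 + 12)(1) = 7 m
6–11 s: ½(12 + 6)(5) = 45 m
Net displacement = 27 m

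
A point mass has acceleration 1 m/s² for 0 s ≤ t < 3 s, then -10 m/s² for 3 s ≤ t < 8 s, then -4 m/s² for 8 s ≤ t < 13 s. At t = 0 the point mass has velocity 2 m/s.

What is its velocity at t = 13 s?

Δv equals the area under the a-t graph; then v = v₀ + Δv.
0–3 s: 1 × 3 = 3 m/s
3–8 s: -10 × 5 = -50 m/s
8–13 s: -4 × 5 = -20 m/s
Δv = -67 m/s, so v(13) = 2 + (-67) = -65 m/s.

-65 m/s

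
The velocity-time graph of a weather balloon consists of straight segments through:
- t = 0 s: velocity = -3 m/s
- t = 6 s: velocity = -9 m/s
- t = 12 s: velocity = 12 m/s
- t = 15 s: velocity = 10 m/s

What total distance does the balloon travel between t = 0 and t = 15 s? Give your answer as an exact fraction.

708/7 m

Distance (not displacement) is the total path length: add the absolute areas under v-t.
0–6 s: |½(-3 + -9)(6)| = 36 m
6–12 s: v = 0 at t = 60/7 s; triangle areas 81/7 + 144/7 = 225/7 m
12–15 s: |½(12 + 10)(3)| = 33 m
Total distance = 708/7 m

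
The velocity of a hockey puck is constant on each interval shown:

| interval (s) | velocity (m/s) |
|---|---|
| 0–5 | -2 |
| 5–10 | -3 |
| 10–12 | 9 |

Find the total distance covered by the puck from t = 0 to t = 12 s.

Distance (not displacement) is the total path length: add the absolute areas under v-t.
0–5 s: |-2| × 5 = 10 m
5–10 s: |-3| × 5 = 15 m
10–12 s: |9| × 2 = 18 m
Total distance = 43 m

43 m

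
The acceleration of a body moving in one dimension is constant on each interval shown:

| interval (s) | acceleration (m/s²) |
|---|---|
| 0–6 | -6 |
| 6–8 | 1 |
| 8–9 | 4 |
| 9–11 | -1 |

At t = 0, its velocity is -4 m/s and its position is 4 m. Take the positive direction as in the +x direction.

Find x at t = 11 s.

-312 m

On each constant-a segment, Δv = aΔt and Δx = v₀Δt + ½aΔt²; chain segment to segment.
0–6 s: v starts -4 m/s; Δx = -4·6 + ½·-6·6² = -132 m; v ends -40 m/s.
6–8 s: v starts -40 m/s; Δx = -40·2 + ½·1·2² = -78 m; v ends -38 m/s.
8–9 s: v starts -38 m/s; Δx = -38·1 + ½·4·1² = -36 m; v ends -34 m/s.
9–11 s: v starts -34 m/s; Δx = -34·2 + ½·-1·2² = -70 m; v ends -36 m/s.
x(11) = 4 + Σ Δx = -312 m.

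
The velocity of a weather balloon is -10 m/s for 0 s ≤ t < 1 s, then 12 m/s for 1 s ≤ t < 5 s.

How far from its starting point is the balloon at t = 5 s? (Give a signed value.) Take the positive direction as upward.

38 m

Net displacement equals the area under the velocity-time graph (areas below the axis count negative).
0–1 s: -10 × 1 = -10 m
1–5 s: 12 × 4 = 48 m
Net displacement = 38 m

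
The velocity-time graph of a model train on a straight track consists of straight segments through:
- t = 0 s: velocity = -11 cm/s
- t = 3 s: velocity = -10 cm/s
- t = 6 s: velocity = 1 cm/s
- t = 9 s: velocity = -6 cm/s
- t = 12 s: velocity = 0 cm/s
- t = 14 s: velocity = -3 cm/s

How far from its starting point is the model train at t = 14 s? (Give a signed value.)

Net displacement equals the area under the velocity-time graph (areas below the axis count negative).
0–3 s: ½(-11 + -10)(3) = -31.5 cm
3–6 s: ½(-10 + 1)(3) = -13.5 cm
6–9 s: ½(1 + -6)(3) = -7.5 cm
9–12 s: ½(-6 + 0)(3) = -9 cm
12–14 s: ½(0 + -3)(2) = -3 cm
Net displacement = -64.5 cm

-64.5 cm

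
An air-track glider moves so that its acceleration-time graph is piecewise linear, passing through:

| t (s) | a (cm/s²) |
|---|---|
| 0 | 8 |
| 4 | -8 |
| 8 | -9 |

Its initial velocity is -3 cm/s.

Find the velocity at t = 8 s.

Δv equals the area under the a-t graph; then v = v₀ + Δv.
0–4 s: ½(8 + -8)(4) = 0 cm/s
4–8 s: ½(-8 + -9)(4) = -34 cm/s
Δv = -34 cm/s, so v(8) = -3 + (-34) = -37 cm/s.

-37 cm/s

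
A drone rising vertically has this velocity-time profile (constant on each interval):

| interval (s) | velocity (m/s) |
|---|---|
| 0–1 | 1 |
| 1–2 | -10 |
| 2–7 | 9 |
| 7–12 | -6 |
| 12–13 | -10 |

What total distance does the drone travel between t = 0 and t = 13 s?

96 m

Total distance travelled is ∫|v| dt — sum the magnitudes of each area piece.
0–1 s: |1| × 1 = 1 m
1–2 s: |-10| × 1 = 10 m
2–7 s: |9| × 5 = 45 m
7–12 s: |-6| × 5 = 30 m
12–13 s: |-10| × 1 = 10 m
Total distance = 96 m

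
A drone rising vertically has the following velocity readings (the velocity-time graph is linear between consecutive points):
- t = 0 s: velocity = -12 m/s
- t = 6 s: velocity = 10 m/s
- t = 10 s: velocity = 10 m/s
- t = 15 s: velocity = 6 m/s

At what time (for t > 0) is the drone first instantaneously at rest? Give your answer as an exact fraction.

t = 36/11 s

v changes sign on 0–6 s (from -12 to 10); the graph is linear there, so v = 0 at t = 0 + (12)·(6 − 0)/(10 − -12) = 36/11 s.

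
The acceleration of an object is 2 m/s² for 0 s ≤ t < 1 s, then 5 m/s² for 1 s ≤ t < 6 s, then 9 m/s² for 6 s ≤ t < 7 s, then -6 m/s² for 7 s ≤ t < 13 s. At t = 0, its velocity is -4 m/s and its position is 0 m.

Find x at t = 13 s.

On each constant-a segment, Δv = aΔt and Δx = v₀Δt + ½aΔt²; chain segment to segment.
0–1 s: v starts -4 m/s; Δx = -4·1 + ½·2·1² = -3 m; v ends -2 m/s.
1–6 s: v starts -2 m/s; Δx = -2·5 + ½·5·5² = 52.5 m; v ends 23 m/s.
6–7 s: v starts 23 m/s; Δx = 23·1 + ½·9·1² = 27.5 m; v ends 32 m/s.
7–13 s: v starts 32 m/s; Δx = 32·6 + ½·-6·6² = 84 m; v ends -4 m/s.
x(13) = 0 + Σ Δx = 161 m.

161 m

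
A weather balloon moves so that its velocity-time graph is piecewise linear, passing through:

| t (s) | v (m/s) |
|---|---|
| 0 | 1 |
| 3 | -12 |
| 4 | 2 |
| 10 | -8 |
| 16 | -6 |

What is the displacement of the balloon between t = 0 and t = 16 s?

-81.5 m

Net displacement equals the area under the velocity-time graph (areas below the axis count negative).
0–3 s: ½(1 + -12)(3) = -16.5 m
3–4 s: ½(-12 + 2)(1) = -5 m
4–10 s: ½(2 + -8)(6) = -18 m
10–16 s: ½(-8 + -6)(6) = -42 m
Net displacement = -81.5 m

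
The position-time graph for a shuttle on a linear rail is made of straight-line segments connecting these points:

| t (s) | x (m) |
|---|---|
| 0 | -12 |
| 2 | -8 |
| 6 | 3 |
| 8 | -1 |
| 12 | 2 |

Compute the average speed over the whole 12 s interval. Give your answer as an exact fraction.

11/6 m/s

Average speed = (total path length)/(elapsed time); on a piecewise-linear x-t graph the path length is Σ|Δx|.
0–2 s: |Δx| = |-8 − -12| = 4 m
2–6 s: |Δx| = |3 − -8| = 11 m
6–8 s: |Δx| = |-1 − 3| = 4 m
8–12 s: |Δx| = |2 − -1| = 3 m
Total path = 22 m; average speed = 22/12 = 11/6 m/s.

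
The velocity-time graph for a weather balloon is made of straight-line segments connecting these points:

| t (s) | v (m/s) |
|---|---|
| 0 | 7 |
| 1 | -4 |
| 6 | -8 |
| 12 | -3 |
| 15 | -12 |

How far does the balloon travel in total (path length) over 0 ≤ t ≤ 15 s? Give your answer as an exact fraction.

Total distance travelled is ∫|v| dt — sum the magnitudes of each area piece.
0–1 s: v = 0 at t = 7/11 s; triangle areas 49/22 + 8/11 = 65/22 m
1–6 s: |½(-4 + -8)(5)| = 30 m
6–12 s: |½(-8 + -3)(6)| = 33 m
12–15 s: |½(-3 + -12)(3)| = 22.5 m
Total distance = 973/11 m

973/11 m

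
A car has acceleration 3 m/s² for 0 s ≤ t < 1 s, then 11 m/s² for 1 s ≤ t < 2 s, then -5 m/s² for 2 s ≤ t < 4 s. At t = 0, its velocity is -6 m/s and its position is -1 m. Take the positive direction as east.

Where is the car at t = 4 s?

3 m

On each constant-a segment, Δv = aΔt and Δx = v₀Δt + ½aΔt²; chain segment to segment.
0–1 s: v starts -6 m/s; Δx = -6·1 + ½·3·1² = -4.5 m; v ends -3 m/s.
1–2 s: v starts -3 m/s; Δx = -3·1 + ½·11·1² = 2.5 m; v ends 8 m/s.
2–4 s: v starts 8 m/s; Δx = 8·2 + ½·-5·2² = 6 m; v ends -2 m/s.
x(4) = -1 + Σ Δx = 3 m.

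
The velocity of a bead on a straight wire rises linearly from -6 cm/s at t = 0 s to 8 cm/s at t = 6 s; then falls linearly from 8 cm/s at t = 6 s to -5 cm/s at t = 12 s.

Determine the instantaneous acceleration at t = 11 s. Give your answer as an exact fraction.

Acceleration is the slope of the v-t graph on 6–12 s: (-5 − 8)/(12 − 6) = -13/6 cm/s².

-13/6 cm/s²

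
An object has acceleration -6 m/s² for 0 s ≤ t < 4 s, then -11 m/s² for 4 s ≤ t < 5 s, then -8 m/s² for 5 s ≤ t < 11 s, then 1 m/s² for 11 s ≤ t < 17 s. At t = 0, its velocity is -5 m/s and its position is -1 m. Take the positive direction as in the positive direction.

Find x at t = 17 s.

-997.5 m

On each constant-a segment, Δv = aΔt and Δx = v₀Δt + ½aΔt²; chain segment to segment.
0–4 s: v starts -5 m/s; Δx = -5·4 + ½·-6·4² = -68 m; v ends -29 m/s.
4–5 s: v starts -29 m/s; Δx = -29·1 + ½·-11·1² = -34.5 m; v ends -40 m/s.
5–11 s: v starts -40 m/s; Δx = -40·6 + ½·-8·6² = -384 m; v ends -88 m/s.
11–17 s: v starts -88 m/s; Δx = -88·6 + ½·1·6² = -510 m; v ends -82 m/s.
x(17) = -1 + Σ Δx = -997.5 m.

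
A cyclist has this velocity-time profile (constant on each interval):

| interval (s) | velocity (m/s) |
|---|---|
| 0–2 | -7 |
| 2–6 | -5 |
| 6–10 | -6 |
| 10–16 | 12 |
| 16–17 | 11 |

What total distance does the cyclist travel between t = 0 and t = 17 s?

Total distance travelled is ∫|v| dt — sum the magnitudes of each area piece.
0–2 s: |-7| × 2 = 14 m
2–6 s: |-5| × 4 = 20 m
6–10 s: |-6| × 4 = 24 m
10–16 s: |12| × 6 = 72 m
16–17 s: |11| × 1 = 11 m
Total distance = 141 m

141 m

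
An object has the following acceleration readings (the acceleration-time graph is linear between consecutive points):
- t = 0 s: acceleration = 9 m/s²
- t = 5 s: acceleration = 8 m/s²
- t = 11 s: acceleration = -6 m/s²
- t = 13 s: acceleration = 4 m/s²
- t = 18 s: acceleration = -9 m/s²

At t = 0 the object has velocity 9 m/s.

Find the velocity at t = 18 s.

43 m/s

Δv equals the area under the a-t graph; then v = v₀ + Δv.
0–5 s: ½(9 + 8)(5) = 42.5 m/s
5–11 s: ½(8 + -6)(6) = 6 m/s
11–13 s: ½(-6 + 4)(2) = -2 m/s
13–18 s: ½(4 + -9)(5) = -12.5 m/s
Δv = 34 m/s, so v(18) = 9 + (34) = 43 m/s.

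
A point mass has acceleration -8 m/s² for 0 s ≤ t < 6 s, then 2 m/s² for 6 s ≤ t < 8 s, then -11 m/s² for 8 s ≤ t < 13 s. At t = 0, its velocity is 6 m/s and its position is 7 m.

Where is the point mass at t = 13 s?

On each constant-a segment, Δv = aΔt and Δx = v₀Δt + ½aΔt²; chain segment to segment.
0–6 s: v starts 6 m/s; Δx = 6·6 + ½·-8·6² = -108 m; v ends -42 m/s.
6–8 s: v starts -42 m/s; Δx = -42·2 + ½·2·2² = -80 m; v ends -38 m/s.
8–13 s: v starts -38 m/s; Δx = -38·5 + ½·-11·5² = -327.5 m; v ends -93 m/s.
x(13) = 7 + Σ Δx = -508.5 m.

-508.5 m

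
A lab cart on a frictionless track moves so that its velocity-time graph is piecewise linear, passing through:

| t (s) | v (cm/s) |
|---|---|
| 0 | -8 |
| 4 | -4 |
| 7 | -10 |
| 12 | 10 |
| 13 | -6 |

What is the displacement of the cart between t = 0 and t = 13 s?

Displacement is the signed area under the v-t curve.
0–4 s: ½(-8 + -4)(4) = -24 cm
4–7 s: ½(-4 + -10)(3) = -21 cm
7–12 s: ½(-10 + 10)(5) = 0 cm
12–13 s: ½(10 + -6)(1) = 2 cm
Net displacement = -43 cm

-43 cm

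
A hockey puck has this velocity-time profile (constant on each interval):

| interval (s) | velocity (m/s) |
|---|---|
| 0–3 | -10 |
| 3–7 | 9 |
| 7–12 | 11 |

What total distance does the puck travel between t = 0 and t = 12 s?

121 m

Total distance travelled is ∫|v| dt — sum the magnitudes of each area piece.
0–3 s: |-10| × 3 = 30 m
3–7 s: |9| × 4 = 36 m
7–12 s: |11| × 5 = 55 m
Total distance = 121 m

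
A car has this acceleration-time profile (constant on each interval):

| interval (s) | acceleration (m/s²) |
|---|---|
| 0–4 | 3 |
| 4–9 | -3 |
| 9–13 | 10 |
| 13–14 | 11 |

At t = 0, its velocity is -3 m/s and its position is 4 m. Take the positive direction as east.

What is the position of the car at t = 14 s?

On each constant-a segment, Δv = aΔt and Δx = v₀Δt + ½aΔt²; chain segment to segment.
0–4 s: v starts -3 m/s; Δx = -3·4 + ½·3·4² = 12 m; v ends 9 m/s.
4–9 s: v starts 9 m/s; Δx = 9·5 + ½·-3·5² = 7.5 m; v ends -6 m/s.
9–13 s: v starts -6 m/s; Δx = -6·4 + ½·10·4² = 56 m; v ends 34 m/s.
13–14 s: v starts 34 m/s; Δx = 34·1 + ½·11·1² = 39.5 m; v ends 45 m/s.
x(14) = 4 + Σ Δx = 119 m.

119 m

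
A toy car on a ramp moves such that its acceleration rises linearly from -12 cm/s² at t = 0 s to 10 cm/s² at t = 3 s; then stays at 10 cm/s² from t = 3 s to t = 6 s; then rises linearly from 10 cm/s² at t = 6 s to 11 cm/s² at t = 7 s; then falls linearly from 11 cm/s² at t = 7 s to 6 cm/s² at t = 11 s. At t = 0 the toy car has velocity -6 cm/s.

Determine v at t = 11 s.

Δv equals the area under the a-t graph; then v = v₀ + Δv.
0–3 s: ½(-12 + 10)(3) = -3 cm/s
3–6 s: 10 × 3 = 30 cm/s
6–7 s: ½(10 + 11)(1) = 10.5 cm/s
7–11 s: ½(11 + 6)(4) = 34 cm/s
Δv = 71.5 cm/s, so v(11) = -6 + (71.5) = 65.5 cm/s.

65.5 cm/s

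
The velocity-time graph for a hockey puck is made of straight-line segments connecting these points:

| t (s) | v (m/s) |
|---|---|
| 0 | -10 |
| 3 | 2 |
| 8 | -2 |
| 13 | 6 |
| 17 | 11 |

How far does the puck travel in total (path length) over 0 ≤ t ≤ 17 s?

Distance (not displacement) is the total path length: add the absolute areas under v-t.
0–3 s: v = 0 at t = 2.5 s; triangle areas 12.5 + 0.5 = 13 m
3–8 s: v = 0 at t = 5.5 s; triangle areas 2.5 + 2.5 = 5 m
8–13 s: v = 0 at t = 9.25 s; triangle areas 1.25 + 11.25 = 12.5 m
13–17 s: |½(6 + 11)(4)| = 34 m
Total distance = 64.5 m

64.5 m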